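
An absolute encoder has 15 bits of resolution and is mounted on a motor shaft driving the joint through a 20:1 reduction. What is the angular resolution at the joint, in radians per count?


counts = 2^15 = 32768
effective counts at joint = 32768 * 20 = 655360
resolution = 2*pi / 655360
= 9.5874e-06 rad/count


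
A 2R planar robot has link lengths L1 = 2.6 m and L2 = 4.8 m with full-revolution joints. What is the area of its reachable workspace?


r_max = L1 + L2 = 7.4 m
r_min = |L1 - L2| = 2.2 m
Area = pi*(r_max^2 - r_min^2)
= pi*(54.76 - 4.84)
= pi * 49.92
= 156.8283 m^2


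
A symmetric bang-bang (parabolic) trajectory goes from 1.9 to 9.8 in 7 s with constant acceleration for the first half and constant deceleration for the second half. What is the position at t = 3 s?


Symmetric rest-to-rest: each phase covers (pf-p0)/2 in time T/2. 0.5*a*(T/2)^2 = (pf-p0)/2 => a = 4*(pf-p0)/T^2
a = 4*(9.8-1.9)/7^2 = 0.6449
t = 3 is in the acceleration phase (t <= T/2).
p = p0 + 0.5*a*t^2 = 1.9 + 0.5*0.6449*3^2
= 4.802


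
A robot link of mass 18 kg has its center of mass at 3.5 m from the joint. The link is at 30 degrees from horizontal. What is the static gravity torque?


tau = m*g*L*cos(angle)
= 18 * 9.81 * 3.5 * cos(30 deg)
= 18 * 9.81 * 3.5 * 0.866
= 535.2297 Nm


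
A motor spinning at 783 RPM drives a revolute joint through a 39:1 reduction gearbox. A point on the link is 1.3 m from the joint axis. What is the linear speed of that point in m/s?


omega_motor = 783 * 2*pi/60 = 81.9956 rad/s
omega_joint = omega_motor / 39 = 2.1025 rad/s
v = omega_joint * r = 2.1025 * 1.3
= 2.7332 m/s


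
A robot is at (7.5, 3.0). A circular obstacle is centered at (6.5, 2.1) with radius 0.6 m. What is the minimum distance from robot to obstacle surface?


center_dist = sqrt((7.5-6.5)^2 + (3.0-2.1)^2)
= sqrt(1.0 + 0.81)
= 1.3454
min_dist = center_dist - radius = 1.3454 - 0.6 = 0.7454 m


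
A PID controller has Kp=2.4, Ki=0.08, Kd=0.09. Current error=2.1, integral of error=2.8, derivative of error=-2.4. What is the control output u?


u = Kp*e + Ki*int(e) + Kd*de/dt
= 2.4*2.1 + 0.08*2.8 + 0.09*(-2.4)
= 5.04 + 0.224 + -0.216
= 5.048


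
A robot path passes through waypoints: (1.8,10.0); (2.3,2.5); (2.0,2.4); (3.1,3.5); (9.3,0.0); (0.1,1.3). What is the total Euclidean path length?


Segment lengths:
  seg1 = sqrt((0.5)^2 + (-7.5)^2) = 7.5166
  seg2 = sqrt((-0.3)^2 + (-0.1)^2) = 0.3162
  seg3 = sqrt((1.1)^2 + (1.1)^2) = 1.5556
  seg4 = sqrt((6.2)^2 + (-3.5)^2) = 7.1197
  seg5 = sqrt((-9.2)^2 + (1.3)^2) = 9.2914
Total = 25.7996


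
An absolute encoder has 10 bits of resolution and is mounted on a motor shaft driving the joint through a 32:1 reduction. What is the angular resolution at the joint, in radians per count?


counts = 2^10 = 1024
effective counts at joint = 1024 * 32 = 32768
resolution = 2*pi / 32768
= 1.9175e-04 rad/count


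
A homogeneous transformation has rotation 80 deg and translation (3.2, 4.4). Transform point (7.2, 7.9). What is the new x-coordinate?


x' = cos(theta)*px - sin(theta)*py + tx
= 0.1736*7.2 - 0.9848*7.9 + 3.2
= -3.3297


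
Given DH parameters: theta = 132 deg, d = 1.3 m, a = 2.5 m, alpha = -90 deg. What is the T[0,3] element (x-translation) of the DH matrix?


T[0,3] = a * cos(theta)
= 2.5 * cos(132 deg)
= 2.5 * -0.6691
= -1.6728


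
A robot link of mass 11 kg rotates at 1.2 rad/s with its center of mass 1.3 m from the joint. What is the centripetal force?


F = m * omega^2 * r
= 11 * 1.2^2 * 1.3
= 11 * 1.44 * 1.3
= 20.592 N


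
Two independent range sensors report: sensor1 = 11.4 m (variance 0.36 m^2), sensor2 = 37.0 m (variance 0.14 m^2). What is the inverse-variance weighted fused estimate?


w1 = (1/var1) / (1/var1 + 1/var2)
   = 2.7778 / (2.7778 + 7.1429) = 0.28
w2 = 1 - w1 = 0.72
fused = w1*s1 + w2*s2 = 3.192 + 26.64
= 29.832 m


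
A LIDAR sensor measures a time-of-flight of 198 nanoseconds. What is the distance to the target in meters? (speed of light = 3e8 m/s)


tof = 198 ns = 1.98e-07 s
dist = c * tof / 2
= 3e8 * 1.98e-07 / 2
= 29.7 m


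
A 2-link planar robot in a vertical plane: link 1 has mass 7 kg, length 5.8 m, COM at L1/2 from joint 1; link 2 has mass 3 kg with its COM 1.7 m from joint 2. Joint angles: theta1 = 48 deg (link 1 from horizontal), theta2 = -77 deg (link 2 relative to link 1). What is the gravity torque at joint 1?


Horizontal distance from joint 1 to link-1 COM:
  x_c1 = (L1/2)*cos(t1) = 2.9 * 0.6691 = 1.9405 m
Horizontal distance from joint 1 to link-2 COM:
  x_c2 = L1*cos(t1) + Lc2*cos(t1+t2)
       = 5.8*0.6691 + 1.7*0.8746 = 5.3678 m
tau1 = m1*g*x_c1 + m2*g*x_c2
     = 7*9.81*1.9405 + 3*9.81*5.3678
     = 133.2527 + 157.9747
     = 291.2274 Nm


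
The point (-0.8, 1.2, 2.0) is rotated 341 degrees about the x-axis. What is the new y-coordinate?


Rotation about x-axis: y' = y*cos(theta) - z*sin(theta)
= 1.2 * 0.9455 - 2.0 * -0.3256
= 1.7858


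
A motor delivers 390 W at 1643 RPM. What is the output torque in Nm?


omega = 1643 * 2*pi/60 = 172.0546 rad/s
tau = P / omega = 390 / 172.0546
= 2.2667 Nm


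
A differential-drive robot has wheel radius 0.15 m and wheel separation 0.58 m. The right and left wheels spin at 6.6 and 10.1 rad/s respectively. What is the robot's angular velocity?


vR = r*wR = 0.15*6.6 = 0.99 m/s
vL = r*wL = 0.15*10.1 = 1.515 m/s
v = (vR+vL)/2 = 1.2525 m/s
omega = (vR-vL)/L = -0.9052 rad/s
angular velocity = -0.9052 rad/s


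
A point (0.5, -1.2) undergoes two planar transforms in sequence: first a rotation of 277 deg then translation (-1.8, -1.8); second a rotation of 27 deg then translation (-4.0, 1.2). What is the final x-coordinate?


After transform 1:
x1 = cos(277)*0.5 - sin(277)*-1.2 + -1.8 = -2.9301
y1 = sin(277)*0.5 + cos(277)*-1.2 + -1.8 = -2.4425
After transform 2:
x2 = cos(27)*-2.9301 - sin(27)*-2.4425 + -4.0
= -5.5019


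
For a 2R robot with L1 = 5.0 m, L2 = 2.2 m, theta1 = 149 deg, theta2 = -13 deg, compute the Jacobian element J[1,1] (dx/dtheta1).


J[1,1] = -L1*sin(t1) - L2*sin(t1+t2)
= -5.0*sin(149) - 2.2*sin(136)
= -4.1034


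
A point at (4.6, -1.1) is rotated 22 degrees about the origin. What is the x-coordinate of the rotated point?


x' = x*cos(theta) - y*sin(theta)
cos(22 deg) = 0.9272, sin(22 deg) = 0.3746
x' = 4.6 * 0.9272 - -1.1 * 0.3746
= 4.265 - -0.4121
= 4.6771


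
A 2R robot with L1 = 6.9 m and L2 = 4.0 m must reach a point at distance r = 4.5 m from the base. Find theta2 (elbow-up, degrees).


cos(theta2) = (r^2 - L1^2 - L2^2) / (2*L1*L2)
cos(theta2) = (20.25 - 47.61 - 16.0) / 55.2
cos(theta2) = -0.785507
theta2 = 141.7676 degrees


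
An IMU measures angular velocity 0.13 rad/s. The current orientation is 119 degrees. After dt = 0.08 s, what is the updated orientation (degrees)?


delta_theta = w * dt = 0.13 * 0.08 = 0.0104 rad
= 0.5959 deg
theta_new = 119 + 0.5959 = 119.5959 deg


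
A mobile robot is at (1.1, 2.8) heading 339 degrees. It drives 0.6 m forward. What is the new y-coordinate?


y_new = y0 + d*sin(theta)
= 2.8 + 0.6*sin(339)
= 2.8 + -0.215
= 2.585


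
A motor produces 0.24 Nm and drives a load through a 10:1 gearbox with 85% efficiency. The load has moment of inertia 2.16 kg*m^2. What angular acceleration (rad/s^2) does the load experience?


tau_out = tau_motor * N * eta
= 0.24 * 10 * 0.85 = 2.04 Nm
alpha = tau_out / I = 2.04 / 2.16
= 0.9444 rad/s^2


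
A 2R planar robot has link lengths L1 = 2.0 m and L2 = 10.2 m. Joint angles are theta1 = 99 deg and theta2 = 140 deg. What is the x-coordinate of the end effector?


Convert angles to radians: theta1 = 1.7279, theta2 = 2.4435
x = L1*cos(theta1) + L2*cos(theta1+theta2)
x = -0.3129 + -5.2534
x = -5.5663


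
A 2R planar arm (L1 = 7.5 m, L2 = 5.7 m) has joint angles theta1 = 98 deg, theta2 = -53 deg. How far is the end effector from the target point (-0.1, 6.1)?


End effector via forward kinematics:
x = L1*cos(t1) + L2*cos(t1+t2) = 2.9867
y = L1*sin(t1) + L2*sin(t1+t2) = 11.4575
Distance to target:
d = sqrt((-0.1 - 2.9867)^2 + (6.1 - 11.4575)^2)
= sqrt(9.5278 + 28.703)
= 6.1831 m


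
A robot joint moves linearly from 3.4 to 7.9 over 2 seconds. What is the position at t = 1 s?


s = t/T = 1/2 = 0.5
p(t) = p0 + (pf-p0)*s
= 3.4 + (7.9 - 3.4) * 0.5
= 5.65


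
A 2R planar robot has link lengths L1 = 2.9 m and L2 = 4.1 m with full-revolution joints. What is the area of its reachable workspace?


r_max = L1 + L2 = 7.0 m
r_min = |L1 - L2| = 1.2 m
Area = pi*(r_max^2 - r_min^2)
= pi*(49.0 - 1.44)
= pi * 47.56
= 149.4141 m^2


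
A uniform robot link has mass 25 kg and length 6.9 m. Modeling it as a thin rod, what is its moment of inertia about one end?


I = (1/3) * m * L^2
= (1/3) * 25 * 6.9^2
= 0.333333 * 25 * 47.61
= 396.75 kg*m^2


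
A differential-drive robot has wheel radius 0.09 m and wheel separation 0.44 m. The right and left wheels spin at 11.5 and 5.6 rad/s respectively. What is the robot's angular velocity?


vR = r*wR = 0.09*11.5 = 1.035 m/s
vL = r*wL = 0.09*5.6 = 0.504 m/s
v = (vR+vL)/2 = 0.7695 m/s
omega = (vR-vL)/L = 1.2068 rad/s
angular velocity = 1.2068 rad/s


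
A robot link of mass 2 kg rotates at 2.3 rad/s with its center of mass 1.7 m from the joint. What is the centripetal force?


F = m * omega^2 * r
= 2 * 2.3^2 * 1.7
= 2 * 5.29 * 1.7
= 17.986 N


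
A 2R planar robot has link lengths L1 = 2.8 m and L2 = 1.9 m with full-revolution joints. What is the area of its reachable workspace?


r_max = L1 + L2 = 4.7 m
r_min = |L1 - L2| = 0.9 m
Area = pi*(r_max^2 - r_min^2)
= pi*(22.09 - 0.81)
= pi * 21.28
= 66.8531 m^2


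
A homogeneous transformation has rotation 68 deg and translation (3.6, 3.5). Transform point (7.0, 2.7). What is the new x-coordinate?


x' = cos(theta)*px - sin(theta)*py + tx
= 0.3746*7.0 - 0.9272*2.7 + 3.6
= 3.7188


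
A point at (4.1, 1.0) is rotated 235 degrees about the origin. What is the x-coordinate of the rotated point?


x' = x*cos(theta) - y*sin(theta)
cos(235 deg) = -0.5736, sin(235 deg) = -0.8192
x' = 4.1 * -0.5736 - 1.0 * -0.8192
= -2.3517 - -0.8192
= -1.5325


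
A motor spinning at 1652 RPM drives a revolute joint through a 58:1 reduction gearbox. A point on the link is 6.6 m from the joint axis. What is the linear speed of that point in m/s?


omega_motor = 1652 * 2*pi/60 = 172.997 rad/s
omega_joint = omega_motor / 58 = 2.9827 rad/s
v = omega_joint * r = 2.9827 * 6.6
= 19.6859 m/s


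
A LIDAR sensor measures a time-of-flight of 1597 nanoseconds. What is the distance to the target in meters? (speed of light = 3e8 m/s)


tof = 1597 ns = 1.597e-06 s
dist = c * tof / 2
= 3e8 * 1.597e-06 / 2
= 239.55 m


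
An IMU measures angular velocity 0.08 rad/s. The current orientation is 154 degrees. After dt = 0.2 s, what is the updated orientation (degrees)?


delta_theta = w * dt = 0.08 * 0.2 = 0.016 rad
= 0.9167 deg
theta_new = 154 + 0.9167 = 154.9167 deg


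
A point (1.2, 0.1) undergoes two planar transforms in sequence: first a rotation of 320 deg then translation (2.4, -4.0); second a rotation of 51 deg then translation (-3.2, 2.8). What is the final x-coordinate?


After transform 1:
x1 = cos(320)*1.2 - sin(320)*0.1 + 2.4 = 3.3835
y1 = sin(320)*1.2 + cos(320)*0.1 + -4.0 = -4.6947
After transform 2:
x2 = cos(51)*3.3835 - sin(51)*-4.6947 + -3.2
= 2.5778


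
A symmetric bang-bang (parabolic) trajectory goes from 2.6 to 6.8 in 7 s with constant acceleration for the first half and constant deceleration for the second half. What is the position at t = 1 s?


Symmetric rest-to-rest: each phase covers (pf-p0)/2 in time T/2. 0.5*a*(T/2)^2 = (pf-p0)/2 => a = 4*(pf-p0)/T^2
a = 4*(6.8-2.6)/7^2 = 0.3429
t = 1 is in the acceleration phase (t <= T/2).
p = p0 + 0.5*a*t^2 = 2.6 + 0.5*0.3429*1^2
= 2.7714


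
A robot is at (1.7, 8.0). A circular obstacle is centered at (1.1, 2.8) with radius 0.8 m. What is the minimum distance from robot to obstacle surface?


center_dist = sqrt((1.7-1.1)^2 + (8.0-2.8)^2)
= sqrt(0.36 + 27.04)
= 5.2345
min_dist = center_dist - radius = 5.2345 - 0.8 = 4.4345 m


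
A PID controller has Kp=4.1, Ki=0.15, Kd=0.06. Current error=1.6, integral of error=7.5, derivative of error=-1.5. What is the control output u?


u = Kp*e + Ki*int(e) + Kd*de/dt
= 4.1*1.6 + 0.15*7.5 + 0.06*(-1.5)
= 6.56 + 1.125 + -0.09
= 7.595


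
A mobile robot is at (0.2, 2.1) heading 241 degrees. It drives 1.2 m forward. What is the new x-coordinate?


x_new = x0 + d*cos(theta)
= 0.2 + 1.2*cos(241)
= 0.2 + -0.5818
= -0.3818


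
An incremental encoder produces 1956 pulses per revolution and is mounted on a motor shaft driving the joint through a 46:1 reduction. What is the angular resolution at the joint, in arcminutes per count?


counts per rev = 1956
effective counts at joint = 1956 * 46 = 89976
resolution = 360*60 / 89976
= 0.2401 arcmin/count


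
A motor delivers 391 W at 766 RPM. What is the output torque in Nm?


omega = 766 * 2*pi/60 = 80.2153 rad/s
tau = P / omega = 391 / 80.2153
= 4.8744 Nm


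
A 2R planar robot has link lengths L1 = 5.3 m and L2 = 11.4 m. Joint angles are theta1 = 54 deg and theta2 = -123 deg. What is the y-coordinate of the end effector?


Convert angles to radians: theta1 = 0.9425, theta2 = -2.1468
y = L1*sin(theta1) + L2*sin(theta1+theta2)
y = 4.2878 + -10.6428
y = -6.355


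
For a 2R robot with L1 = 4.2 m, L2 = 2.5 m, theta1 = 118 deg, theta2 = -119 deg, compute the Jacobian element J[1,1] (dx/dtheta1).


J[1,1] = -L1*sin(t1) - L2*sin(t1+t2)
= -4.2*sin(118) - 2.5*sin(-1)
= -3.6647


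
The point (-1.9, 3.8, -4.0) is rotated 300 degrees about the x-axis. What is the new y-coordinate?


Rotation about x-axis: y' = y*cos(theta) - z*sin(theta)
= 3.8 * 0.5 - -4.0 * -0.866
= -1.5641


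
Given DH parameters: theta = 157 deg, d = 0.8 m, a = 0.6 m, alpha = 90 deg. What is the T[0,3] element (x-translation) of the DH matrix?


T[0,3] = a * cos(theta)
= 0.6 * cos(157 deg)
= 0.6 * -0.9205
= -0.5523


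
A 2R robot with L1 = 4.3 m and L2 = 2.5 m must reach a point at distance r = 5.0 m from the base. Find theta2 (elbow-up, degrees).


cos(theta2) = (r^2 - L1^2 - L2^2) / (2*L1*L2)
cos(theta2) = (25.0 - 18.49 - 6.25) / 21.5
cos(theta2) = 0.012093
theta2 = 89.3071 degrees


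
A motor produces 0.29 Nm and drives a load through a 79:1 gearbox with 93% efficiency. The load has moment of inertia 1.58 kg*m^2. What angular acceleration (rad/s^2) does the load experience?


tau_out = tau_motor * N * eta
= 0.29 * 79 * 0.93 = 21.3063 Nm
alpha = tau_out / I = 21.3063 / 1.58
= 13.485 rad/s^2


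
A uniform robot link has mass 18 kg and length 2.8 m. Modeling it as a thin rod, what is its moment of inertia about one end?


I = (1/3) * m * L^2
= (1/3) * 18 * 2.8^2
= 0.333333 * 18 * 7.84
= 47.04 kg*m^2


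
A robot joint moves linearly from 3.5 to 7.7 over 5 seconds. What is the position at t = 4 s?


s = t/T = 4/5 = 0.8
p(t) = p0 + (pf-p0)*s
= 3.5 + (7.7 - 3.5) * 0.8
= 6.86


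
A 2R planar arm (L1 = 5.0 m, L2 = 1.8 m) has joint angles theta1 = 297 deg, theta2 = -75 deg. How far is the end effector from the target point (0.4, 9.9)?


End effector via forward kinematics:
x = L1*cos(t1) + L2*cos(t1+t2) = 0.9323
y = L1*sin(t1) + L2*sin(t1+t2) = -5.6595
Distance to target:
d = sqrt((0.4 - 0.9323)^2 + (9.9 - -5.6595)^2)
= sqrt(0.2833 + 242.097)
= 15.5686 m


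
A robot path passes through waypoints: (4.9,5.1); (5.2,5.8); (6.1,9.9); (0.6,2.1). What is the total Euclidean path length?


Segment lengths:
  seg1 = sqrt((0.3)^2 + (0.7)^2) = 0.7616
  seg2 = sqrt((0.9)^2 + (4.1)^2) = 4.1976
  seg3 = sqrt((-5.5)^2 + (-7.8)^2) = 9.5441
Total = 14.5033


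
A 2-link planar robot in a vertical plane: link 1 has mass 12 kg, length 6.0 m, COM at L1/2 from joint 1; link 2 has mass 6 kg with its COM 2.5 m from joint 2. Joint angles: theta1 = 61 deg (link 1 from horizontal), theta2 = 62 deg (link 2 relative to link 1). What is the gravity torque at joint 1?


Horizontal distance from joint 1 to link-1 COM:
  x_c1 = (L1/2)*cos(t1) = 3.0 * 0.4848 = 1.4544 m
Horizontal distance from joint 1 to link-2 COM:
  x_c2 = L1*cos(t1) + Lc2*cos(t1+t2)
       = 6.0*0.4848 + 2.5*-0.5446 = 1.5473 m
tau1 = m1*g*x_c1 + m2*g*x_c2
     = 12*9.81*1.4544 + 6*9.81*1.5473
     = 171.2154 + 91.0717
     = 262.2871 Nm


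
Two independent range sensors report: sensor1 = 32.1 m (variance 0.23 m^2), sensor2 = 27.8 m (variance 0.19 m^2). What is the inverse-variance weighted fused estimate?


w1 = (1/var1) / (1/var1 + 1/var2)
   = 4.3478 / (4.3478 + 5.2632) = 0.4524
w2 = 1 - w1 = 0.5476
fused = w1*s1 + w2*s2 = 14.5214 + 15.2238
= 29.7452 m


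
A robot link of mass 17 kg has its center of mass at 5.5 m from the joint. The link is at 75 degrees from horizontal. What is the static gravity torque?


tau = m*g*L*cos(angle)
= 17 * 9.81 * 5.5 * cos(75 deg)
= 17 * 9.81 * 5.5 * 0.2588
= 237.3979 Nm


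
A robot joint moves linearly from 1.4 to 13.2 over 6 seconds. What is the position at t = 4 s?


s = t/T = 4/6 = 0.6667
p(t) = p0 + (pf-p0)*s
= 1.4 + (13.2 - 1.4) * 0.6667
= 9.2667


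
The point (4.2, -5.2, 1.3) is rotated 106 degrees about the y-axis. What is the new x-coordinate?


Rotation about y-axis: x' = x*cos(theta) + z*sin(theta)
= 4.2 * -0.2756 + 1.3 * 0.9613
= 0.092


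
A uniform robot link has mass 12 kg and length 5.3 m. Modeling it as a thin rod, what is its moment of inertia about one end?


I = (1/3) * m * L^2
= (1/3) * 12 * 5.3^2
= 0.333333 * 12 * 28.09
= 112.36 kg*m^2


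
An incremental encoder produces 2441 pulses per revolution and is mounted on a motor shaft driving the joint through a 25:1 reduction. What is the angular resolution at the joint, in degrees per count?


counts per rev = 2441
effective counts at joint = 2441 * 25 = 61025
resolution = 360 / 61025
= 0.0059 deg/count


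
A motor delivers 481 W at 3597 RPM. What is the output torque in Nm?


omega = 3597 * 2*pi/60 = 376.677 rad/s
tau = P / omega = 481 / 376.677
= 1.277 Nm


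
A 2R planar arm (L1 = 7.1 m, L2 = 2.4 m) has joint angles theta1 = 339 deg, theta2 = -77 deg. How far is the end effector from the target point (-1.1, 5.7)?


End effector via forward kinematics:
x = L1*cos(t1) + L2*cos(t1+t2) = 6.2944
y = L1*sin(t1) + L2*sin(t1+t2) = -4.9211
Distance to target:
d = sqrt((-1.1 - 6.2944)^2 + (5.7 - -4.9211)^2)
= sqrt(54.6772 + 112.8068)
= 12.9416 m


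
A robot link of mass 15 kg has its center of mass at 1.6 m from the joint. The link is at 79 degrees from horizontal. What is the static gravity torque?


tau = m*g*L*cos(angle)
= 15 * 9.81 * 1.6 * cos(79 deg)
= 15 * 9.81 * 1.6 * 0.1908
= 44.9241 Nm


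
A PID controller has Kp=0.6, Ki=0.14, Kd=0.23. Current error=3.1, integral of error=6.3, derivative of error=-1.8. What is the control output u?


u = Kp*e + Ki*int(e) + Kd*de/dt
= 0.6*3.1 + 0.14*6.3 + 0.23*(-1.8)
= 1.86 + 0.882 + -0.414
= 2.328


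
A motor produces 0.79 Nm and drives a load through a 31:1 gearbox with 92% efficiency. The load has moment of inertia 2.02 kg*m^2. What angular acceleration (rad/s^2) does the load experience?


tau_out = tau_motor * N * eta
= 0.79 * 31 * 0.92 = 22.5308 Nm
alpha = tau_out / I = 22.5308 / 2.02
= 11.1539 rad/s^2


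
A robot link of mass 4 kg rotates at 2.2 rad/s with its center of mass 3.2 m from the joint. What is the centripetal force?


F = m * omega^2 * r
= 4 * 2.2^2 * 3.2
= 4 * 4.84 * 3.2
= 61.952 N


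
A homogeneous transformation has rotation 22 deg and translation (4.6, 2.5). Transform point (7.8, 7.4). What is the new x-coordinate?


x' = cos(theta)*px - sin(theta)*py + tx
= 0.9272*7.8 - 0.3746*7.4 + 4.6
= 9.0599


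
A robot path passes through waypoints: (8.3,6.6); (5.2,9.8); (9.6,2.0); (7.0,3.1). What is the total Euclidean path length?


Segment lengths:
  seg1 = sqrt((-3.1)^2 + (3.2)^2) = 4.4553
  seg2 = sqrt((4.4)^2 + (-7.8)^2) = 8.9554
  seg3 = sqrt((-2.6)^2 + (1.1)^2) = 2.8231
Total = 16.2339


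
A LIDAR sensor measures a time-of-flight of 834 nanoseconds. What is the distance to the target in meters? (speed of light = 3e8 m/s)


tof = 834 ns = 8.34e-07 s
dist = c * tof / 2
= 3e8 * 8.34e-07 / 2
= 125.1 m


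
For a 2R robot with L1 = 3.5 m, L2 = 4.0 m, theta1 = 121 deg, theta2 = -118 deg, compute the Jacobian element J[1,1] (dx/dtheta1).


J[1,1] = -L1*sin(t1) - L2*sin(t1+t2)
= -3.5*sin(121) - 4.0*sin(3)
= -3.2094


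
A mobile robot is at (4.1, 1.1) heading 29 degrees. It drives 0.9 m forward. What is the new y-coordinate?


y_new = y0 + d*sin(theta)
= 1.1 + 0.9*sin(29)
= 1.1 + 0.4363
= 1.5363


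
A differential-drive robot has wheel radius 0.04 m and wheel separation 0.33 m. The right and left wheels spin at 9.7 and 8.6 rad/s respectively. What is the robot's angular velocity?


vR = r*wR = 0.04*9.7 = 0.388 m/s
vL = r*wL = 0.04*8.6 = 0.344 m/s
v = (vR+vL)/2 = 0.366 m/s
omega = (vR-vL)/L = 0.1333 rad/s
angular velocity = 0.1333 rad/s


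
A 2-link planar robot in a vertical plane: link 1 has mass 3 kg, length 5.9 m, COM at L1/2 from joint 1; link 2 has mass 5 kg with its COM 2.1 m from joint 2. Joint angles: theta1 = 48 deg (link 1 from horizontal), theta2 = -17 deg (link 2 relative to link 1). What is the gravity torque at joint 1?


Horizontal distance from joint 1 to link-1 COM:
  x_c1 = (L1/2)*cos(t1) = 2.95 * 0.6691 = 1.9739 m
Horizontal distance from joint 1 to link-2 COM:
  x_c2 = L1*cos(t1) + Lc2*cos(t1+t2)
       = 5.9*0.6691 + 2.1*0.8572 = 5.7479 m
tau1 = m1*g*x_c1 + m2*g*x_c2
     = 3*9.81*1.9739 + 5*9.81*5.7479
     = 58.0929 + 281.9356
     = 340.0285 Nm


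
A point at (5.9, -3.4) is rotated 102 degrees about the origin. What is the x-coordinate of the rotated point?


x' = x*cos(theta) - y*sin(theta)
cos(102 deg) = -0.2079, sin(102 deg) = 0.9781
x' = 5.9 * -0.2079 - -3.4 * 0.9781
= -1.2267 - -3.3257
= 2.099


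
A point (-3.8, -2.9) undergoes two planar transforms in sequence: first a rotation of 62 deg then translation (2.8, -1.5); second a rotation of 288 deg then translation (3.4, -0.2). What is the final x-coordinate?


After transform 1:
x1 = cos(62)*-3.8 - sin(62)*-2.9 + 2.8 = 3.5766
y1 = sin(62)*-3.8 + cos(62)*-2.9 + -1.5 = -6.2167
After transform 2:
x2 = cos(288)*3.5766 - sin(288)*-6.2167 + 3.4
= -1.4072


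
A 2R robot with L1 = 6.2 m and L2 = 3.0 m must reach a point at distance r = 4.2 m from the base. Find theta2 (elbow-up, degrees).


cos(theta2) = (r^2 - L1^2 - L2^2) / (2*L1*L2)
cos(theta2) = (17.64 - 38.44 - 9.0) / 37.2
cos(theta2) = -0.801075
theta2 = 143.2329 degrees


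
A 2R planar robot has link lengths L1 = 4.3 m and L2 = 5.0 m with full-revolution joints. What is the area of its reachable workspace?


r_max = L1 + L2 = 9.3 m
r_min = |L1 - L2| = 0.7 m
Area = pi*(r_max^2 - r_min^2)
= pi*(86.49 - 0.49)
= pi * 86.0
= 270.177 m^2


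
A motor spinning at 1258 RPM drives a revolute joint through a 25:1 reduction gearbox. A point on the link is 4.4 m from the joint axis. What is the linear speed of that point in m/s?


omega_motor = 1258 * 2*pi/60 = 131.7375 rad/s
omega_joint = omega_motor / 25 = 5.2695 rad/s
v = omega_joint * r = 5.2695 * 4.4
= 23.1858 m/s


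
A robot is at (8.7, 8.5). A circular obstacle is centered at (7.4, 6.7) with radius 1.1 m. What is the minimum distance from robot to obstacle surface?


center_dist = sqrt((8.7-7.4)^2 + (8.5-6.7)^2)
= sqrt(1.69 + 3.24)
= 2.2204
min_dist = center_dist - radius = 2.2204 - 1.1 = 1.1204 m


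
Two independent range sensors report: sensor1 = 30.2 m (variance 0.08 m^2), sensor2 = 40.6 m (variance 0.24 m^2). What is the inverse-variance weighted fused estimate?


w1 = (1/var1) / (1/var1 + 1/var2)
   = 12.5 / (12.5 + 4.1667) = 0.75
w2 = 1 - w1 = 0.25
fused = w1*s1 + w2*s2 = 22.65 + 10.15
= 32.8 m


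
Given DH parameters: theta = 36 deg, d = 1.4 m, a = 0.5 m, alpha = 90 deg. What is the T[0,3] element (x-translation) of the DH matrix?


T[0,3] = a * cos(theta)
= 0.5 * cos(36 deg)
= 0.5 * 0.809
= 0.4045


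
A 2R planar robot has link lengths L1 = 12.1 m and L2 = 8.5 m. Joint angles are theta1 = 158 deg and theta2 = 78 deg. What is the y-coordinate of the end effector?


Convert angles to radians: theta1 = 2.7576, theta2 = 1.3614
y = L1*sin(theta1) + L2*sin(theta1+theta2)
y = 4.5327 + -7.0468
y = -2.5141


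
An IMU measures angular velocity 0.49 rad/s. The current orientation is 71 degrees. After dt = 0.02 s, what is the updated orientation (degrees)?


delta_theta = w * dt = 0.49 * 0.02 = 0.0098 rad
= 0.5615 deg
theta_new = 71 + 0.5615 = 71.5615 deg


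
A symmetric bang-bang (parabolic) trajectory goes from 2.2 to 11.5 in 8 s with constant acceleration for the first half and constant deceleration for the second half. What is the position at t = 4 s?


Symmetric rest-to-rest: each phase covers (pf-p0)/2 in time T/2. 0.5*a*(T/2)^2 = (pf-p0)/2 => a = 4*(pf-p0)/T^2
a = 4*(11.5-2.2)/8^2 = 0.5813
t = 4 is in the acceleration phase (t <= T/2).
p = p0 + 0.5*a*t^2 = 2.2 + 0.5*0.5813*4^2
= 6.85


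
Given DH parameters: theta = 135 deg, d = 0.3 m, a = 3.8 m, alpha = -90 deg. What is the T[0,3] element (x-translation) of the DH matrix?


T[0,3] = a * cos(theta)
= 3.8 * cos(135 deg)
= 3.8 * -0.7071
= -2.687


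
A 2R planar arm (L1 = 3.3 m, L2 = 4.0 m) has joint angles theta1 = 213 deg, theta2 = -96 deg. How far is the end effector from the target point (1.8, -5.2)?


End effector via forward kinematics:
x = L1*cos(t1) + L2*cos(t1+t2) = -4.5836
y = L1*sin(t1) + L2*sin(t1+t2) = 1.7667
Distance to target:
d = sqrt((1.8 - -4.5836)^2 + (-5.2 - 1.7667)^2)
= sqrt(40.75 + 48.5351)
= 9.4491 m


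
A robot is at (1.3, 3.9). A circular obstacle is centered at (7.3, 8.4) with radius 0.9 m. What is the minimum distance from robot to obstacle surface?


center_dist = sqrt((1.3-7.3)^2 + (3.9-8.4)^2)
= sqrt(36.0 + 20.25)
= 7.5
min_dist = center_dist - radius = 7.5 - 0.9 = 6.6 m


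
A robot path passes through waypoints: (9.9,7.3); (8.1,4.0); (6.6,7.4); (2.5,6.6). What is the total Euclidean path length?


Segment lengths:
  seg1 = sqrt((-1.8)^2 + (-3.3)^2) = 3.759
  seg2 = sqrt((-1.5)^2 + (3.4)^2) = 3.7162
  seg3 = sqrt((-4.1)^2 + (-0.8)^2) = 4.1773
Total = 11.6525


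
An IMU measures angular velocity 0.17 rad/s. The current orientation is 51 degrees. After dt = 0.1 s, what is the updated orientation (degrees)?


delta_theta = w * dt = 0.17 * 0.1 = 0.017 rad
= 0.974 deg
theta_new = 51 + 0.974 = 51.974 deg


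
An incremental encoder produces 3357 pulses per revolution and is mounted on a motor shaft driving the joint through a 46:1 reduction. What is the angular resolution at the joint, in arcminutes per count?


counts per rev = 3357
effective counts at joint = 3357 * 46 = 154422
resolution = 360*60 / 154422
= 0.1399 arcmin/count


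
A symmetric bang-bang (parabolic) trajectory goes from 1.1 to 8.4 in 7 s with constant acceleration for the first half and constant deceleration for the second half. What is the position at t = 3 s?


Symmetric rest-to-rest: each phase covers (pf-p0)/2 in time T/2. 0.5*a*(T/2)^2 = (pf-p0)/2 => a = 4*(pf-p0)/T^2
a = 4*(8.4-1.1)/7^2 = 0.5959
t = 3 is in the acceleration phase (t <= T/2).
p = p0 + 0.5*a*t^2 = 1.1 + 0.5*0.5959*3^2
= 3.7816


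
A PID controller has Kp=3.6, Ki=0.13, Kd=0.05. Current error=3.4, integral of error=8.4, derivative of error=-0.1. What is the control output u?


u = Kp*e + Ki*int(e) + Kd*de/dt
= 3.6*3.4 + 0.13*8.4 + 0.05*(-0.1)
= 12.24 + 1.092 + -0.005
= 13.327


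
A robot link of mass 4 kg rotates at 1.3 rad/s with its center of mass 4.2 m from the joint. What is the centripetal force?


F = m * omega^2 * r
= 4 * 1.3^2 * 4.2
= 4 * 1.69 * 4.2
= 28.392 N


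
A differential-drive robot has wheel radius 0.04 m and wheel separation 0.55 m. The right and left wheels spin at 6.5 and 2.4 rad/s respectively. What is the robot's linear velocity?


vR = r*wR = 0.04*6.5 = 0.26 m/s
vL = r*wL = 0.04*2.4 = 0.096 m/s
v = (vR+vL)/2 = 0.178 m/s
omega = (vR-vL)/L = 0.2982 rad/s
linear velocity = 0.178 m/s


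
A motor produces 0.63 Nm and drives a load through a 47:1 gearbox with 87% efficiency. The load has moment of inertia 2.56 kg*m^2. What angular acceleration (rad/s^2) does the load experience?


tau_out = tau_motor * N * eta
= 0.63 * 47 * 0.87 = 25.7607 Nm
alpha = tau_out / I = 25.7607 / 2.56
= 10.0628 rad/s^2


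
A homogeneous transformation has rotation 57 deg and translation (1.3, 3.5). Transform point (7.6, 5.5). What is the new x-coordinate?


x' = cos(theta)*px - sin(theta)*py + tx
= 0.5446*7.6 - 0.8387*5.5 + 1.3
= 0.8266


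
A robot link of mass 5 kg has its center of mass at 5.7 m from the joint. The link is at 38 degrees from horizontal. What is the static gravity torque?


tau = m*g*L*cos(angle)
= 5 * 9.81 * 5.7 * cos(38 deg)
= 5 * 9.81 * 5.7 * 0.788
= 220.316 Nm


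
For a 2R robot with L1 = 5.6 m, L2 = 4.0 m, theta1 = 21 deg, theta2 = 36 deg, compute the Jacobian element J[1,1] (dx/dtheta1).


J[1,1] = -L1*sin(t1) - L2*sin(t1+t2)
= -5.6*sin(21) - 4.0*sin(57)
= -5.3615


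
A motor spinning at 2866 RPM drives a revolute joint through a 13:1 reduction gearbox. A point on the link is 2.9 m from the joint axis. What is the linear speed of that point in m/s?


omega_motor = 2866 * 2*pi/60 = 300.1268 rad/s
omega_joint = omega_motor / 13 = 23.0867 rad/s
v = omega_joint * r = 23.0867 * 2.9
= 66.9514 m/s


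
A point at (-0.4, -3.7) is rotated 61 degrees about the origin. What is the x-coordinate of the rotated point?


x' = x*cos(theta) - y*sin(theta)
cos(61 deg) = 0.4848, sin(61 deg) = 0.8746
x' = -0.4 * 0.4848 - -3.7 * 0.8746
= -0.1939 - -3.2361
= 3.0422


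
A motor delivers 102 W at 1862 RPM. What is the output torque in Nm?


omega = 1862 * 2*pi/60 = 194.9882 rad/s
tau = P / omega = 102 / 194.9882
= 0.5231 Nm


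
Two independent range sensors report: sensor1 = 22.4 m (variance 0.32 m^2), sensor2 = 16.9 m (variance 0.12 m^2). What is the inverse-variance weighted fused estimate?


w1 = (1/var1) / (1/var1 + 1/var2)
   = 3.125 / (3.125 + 8.3333) = 0.2727
w2 = 1 - w1 = 0.7273
fused = w1*s1 + w2*s2 = 6.1091 + 12.2909
= 18.4 m


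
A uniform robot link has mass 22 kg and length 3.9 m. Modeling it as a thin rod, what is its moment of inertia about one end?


I = (1/3) * m * L^2
= (1/3) * 22 * 3.9^2
= 0.333333 * 22 * 15.21
= 111.54 kg*m^2


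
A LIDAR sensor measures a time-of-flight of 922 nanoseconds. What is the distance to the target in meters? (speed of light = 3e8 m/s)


tof = 922 ns = 9.22e-07 s
dist = c * tof / 2
= 3e8 * 9.22e-07 / 2
= 138.3 m


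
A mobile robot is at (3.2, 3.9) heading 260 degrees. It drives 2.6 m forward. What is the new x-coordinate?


x_new = x0 + d*cos(theta)
= 3.2 + 2.6*cos(260)
= 3.2 + -0.4515
= 2.7485


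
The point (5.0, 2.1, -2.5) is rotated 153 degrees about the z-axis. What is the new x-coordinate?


Rotation about z-axis: x' = x*cos(theta) - y*sin(theta)
= 5.0 * -0.891 - 2.1 * 0.454
= -5.4084


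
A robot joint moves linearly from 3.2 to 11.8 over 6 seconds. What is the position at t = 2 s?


s = t/T = 2/6 = 0.3333
p(t) = p0 + (pf-p0)*s
= 3.2 + (11.8 - 3.2) * 0.3333
= 6.0667


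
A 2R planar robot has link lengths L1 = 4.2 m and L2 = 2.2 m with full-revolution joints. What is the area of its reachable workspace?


r_max = L1 + L2 = 6.4 m
r_min = |L1 - L2| = 2.0 m
Area = pi*(r_max^2 - r_min^2)
= pi*(40.96 - 4.0)
= pi * 36.96
= 116.1133 m^2


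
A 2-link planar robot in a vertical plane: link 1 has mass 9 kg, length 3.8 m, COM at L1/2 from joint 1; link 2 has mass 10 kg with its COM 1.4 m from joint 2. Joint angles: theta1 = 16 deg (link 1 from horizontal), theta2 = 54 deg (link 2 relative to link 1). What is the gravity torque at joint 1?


Horizontal distance from joint 1 to link-1 COM:
  x_c1 = (L1/2)*cos(t1) = 1.9 * 0.9613 = 1.8264 m
Horizontal distance from joint 1 to link-2 COM:
  x_c2 = L1*cos(t1) + Lc2*cos(t1+t2)
       = 3.8*0.9613 + 1.4*0.342 = 4.1316 m
tau1 = m1*g*x_c1 + m2*g*x_c2
     = 9*9.81*1.8264 + 10*9.81*4.1316
     = 161.2526 + 405.3122
     = 566.5648 Nm


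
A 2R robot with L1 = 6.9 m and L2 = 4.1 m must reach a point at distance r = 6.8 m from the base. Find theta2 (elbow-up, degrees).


cos(theta2) = (r^2 - L1^2 - L2^2) / (2*L1*L2)
cos(theta2) = (46.24 - 47.61 - 16.81) / 56.58
cos(theta2) = -0.321315
theta2 = 108.7425 degrees


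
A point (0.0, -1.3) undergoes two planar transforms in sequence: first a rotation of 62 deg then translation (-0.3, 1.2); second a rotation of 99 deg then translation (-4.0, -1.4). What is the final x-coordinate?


After transform 1:
x1 = cos(62)*0.0 - sin(62)*-1.3 + -0.3 = 0.8478
y1 = sin(62)*0.0 + cos(62)*-1.3 + 1.2 = 0.5897
After transform 2:
x2 = cos(99)*0.8478 - sin(99)*0.5897 + -4.0
= -4.7151


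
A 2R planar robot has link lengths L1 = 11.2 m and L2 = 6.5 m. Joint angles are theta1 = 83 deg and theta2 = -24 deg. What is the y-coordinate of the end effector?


Convert angles to radians: theta1 = 1.4486, theta2 = -0.4189
y = L1*sin(theta1) + L2*sin(theta1+theta2)
y = 11.1165 + 5.5716
y = 16.6881


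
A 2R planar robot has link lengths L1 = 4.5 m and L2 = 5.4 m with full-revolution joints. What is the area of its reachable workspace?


r_max = L1 + L2 = 9.9 m
r_min = |L1 - L2| = 0.9 m
Area = pi*(r_max^2 - r_min^2)
= pi*(98.01 - 0.81)
= pi * 97.2
= 305.3628 m^2


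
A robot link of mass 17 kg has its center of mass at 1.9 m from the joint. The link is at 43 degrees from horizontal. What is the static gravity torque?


tau = m*g*L*cos(angle)
= 17 * 9.81 * 1.9 * cos(43 deg)
= 17 * 9.81 * 1.9 * 0.7314
= 231.7389 Nm


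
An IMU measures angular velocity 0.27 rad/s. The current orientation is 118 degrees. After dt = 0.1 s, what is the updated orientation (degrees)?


delta_theta = w * dt = 0.27 * 0.1 = 0.027 rad
= 1.547 deg
theta_new = 118 + 1.547 = 119.547 deg


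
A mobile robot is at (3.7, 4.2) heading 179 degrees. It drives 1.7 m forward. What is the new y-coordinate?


y_new = y0 + d*sin(theta)
= 4.2 + 1.7*sin(179)
= 4.2 + 0.0297
= 4.2297


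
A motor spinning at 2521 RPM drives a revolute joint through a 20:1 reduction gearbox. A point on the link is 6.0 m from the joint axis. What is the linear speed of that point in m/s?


omega_motor = 2521 * 2*pi/60 = 263.9985 rad/s
omega_joint = omega_motor / 20 = 13.1999 rad/s
v = omega_joint * r = 13.1999 * 6.0
= 79.1996 m/s


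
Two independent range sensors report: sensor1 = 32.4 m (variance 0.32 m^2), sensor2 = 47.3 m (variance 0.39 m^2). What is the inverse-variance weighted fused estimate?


w1 = (1/var1) / (1/var1 + 1/var2)
   = 3.125 / (3.125 + 2.5641) = 0.5493
w2 = 1 - w1 = 0.4507
fused = w1*s1 + w2*s2 = 17.7972 + 21.3183
= 39.1155 m


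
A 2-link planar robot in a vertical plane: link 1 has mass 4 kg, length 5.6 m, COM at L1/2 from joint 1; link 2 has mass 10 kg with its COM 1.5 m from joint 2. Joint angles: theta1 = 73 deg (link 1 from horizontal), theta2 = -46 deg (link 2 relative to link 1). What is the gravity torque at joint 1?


Horizontal distance from joint 1 to link-1 COM:
  x_c1 = (L1/2)*cos(t1) = 2.8 * 0.2924 = 0.8186 m
Horizontal distance from joint 1 to link-2 COM:
  x_c2 = L1*cos(t1) + Lc2*cos(t1+t2)
       = 5.6*0.2924 + 1.5*0.891 = 2.9738 m
tau1 = m1*g*x_c1 + m2*g*x_c2
     = 4*9.81*0.8186 + 10*9.81*2.9738
     = 32.1235 + 291.7289
     = 323.8524 Nm


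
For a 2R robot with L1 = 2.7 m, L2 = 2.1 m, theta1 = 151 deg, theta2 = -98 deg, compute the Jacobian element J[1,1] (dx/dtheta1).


J[1,1] = -L1*sin(t1) - L2*sin(t1+t2)
= -2.7*sin(151) - 2.1*sin(53)
= -2.9861


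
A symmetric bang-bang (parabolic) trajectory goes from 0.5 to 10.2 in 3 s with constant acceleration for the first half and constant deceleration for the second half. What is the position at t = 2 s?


Symmetric rest-to-rest: each phase covers (pf-p0)/2 in time T/2. 0.5*a*(T/2)^2 = (pf-p0)/2 => a = 4*(pf-p0)/T^2
a = 4*(10.2-0.5)/3^2 = 4.3111
t = 2 is in the deceleration phase (t > T/2).
p = pf - 0.5*a*(T-t)^2 = 10.2 - 0.5*4.3111*1^2
= 8.0444


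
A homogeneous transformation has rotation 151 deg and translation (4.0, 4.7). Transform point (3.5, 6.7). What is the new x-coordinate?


x' = cos(theta)*px - sin(theta)*py + tx
= -0.8746*3.5 - 0.4848*6.7 + 4.0
= -2.3094


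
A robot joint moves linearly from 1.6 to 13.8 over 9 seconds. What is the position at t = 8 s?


s = t/T = 8/9 = 0.8889
p(t) = p0 + (pf-p0)*s
= 1.6 + (13.8 - 1.6) * 0.8889
= 12.4444


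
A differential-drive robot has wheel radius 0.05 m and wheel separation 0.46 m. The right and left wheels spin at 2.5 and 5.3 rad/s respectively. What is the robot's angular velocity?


vR = r*wR = 0.05*2.5 = 0.125 m/s
vL = r*wL = 0.05*5.3 = 0.265 m/s
v = (vR+vL)/2 = 0.195 m/s
omega = (vR-vL)/L = -0.3043 rad/s
angular velocity = -0.3043 rad/s


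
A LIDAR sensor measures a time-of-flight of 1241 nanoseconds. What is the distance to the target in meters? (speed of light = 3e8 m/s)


tof = 1241 ns = 1.241e-06 s
dist = c * tof / 2
= 3e8 * 1.241e-06 / 2
= 186.15 m


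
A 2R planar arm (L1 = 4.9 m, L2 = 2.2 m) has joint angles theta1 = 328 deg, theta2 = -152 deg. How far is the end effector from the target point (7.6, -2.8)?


End effector via forward kinematics:
x = L1*cos(t1) + L2*cos(t1+t2) = 1.9608
y = L1*sin(t1) + L2*sin(t1+t2) = -2.4431
Distance to target:
d = sqrt((7.6 - 1.9608)^2 + (-2.8 - -2.4431)^2)
= sqrt(31.8006 + 0.1273)
= 5.6505 m


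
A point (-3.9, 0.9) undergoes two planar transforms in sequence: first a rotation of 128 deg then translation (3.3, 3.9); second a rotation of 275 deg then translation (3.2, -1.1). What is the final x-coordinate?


After transform 1:
x1 = cos(128)*-3.9 - sin(128)*0.9 + 3.3 = 4.9919
y1 = sin(128)*-3.9 + cos(128)*0.9 + 3.9 = 0.2727
After transform 2:
x2 = cos(275)*4.9919 - sin(275)*0.2727 + 3.2
= 3.9067


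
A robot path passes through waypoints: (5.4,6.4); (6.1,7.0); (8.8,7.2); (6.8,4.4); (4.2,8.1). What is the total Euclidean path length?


Segment lengths:
  seg1 = sqrt((0.7)^2 + (0.6)^2) = 0.922
  seg2 = sqrt((2.7)^2 + (0.2)^2) = 2.7074
  seg3 = sqrt((-2.0)^2 + (-2.8)^2) = 3.4409
  seg4 = sqrt((-2.6)^2 + (3.7)^2) = 4.5222
Total = 11.5924


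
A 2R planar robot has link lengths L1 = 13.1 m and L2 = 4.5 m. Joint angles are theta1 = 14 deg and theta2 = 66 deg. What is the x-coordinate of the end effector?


Convert angles to radians: theta1 = 0.2443, theta2 = 1.1519
x = L1*cos(theta1) + L2*cos(theta1+theta2)
x = 12.7109 + 0.7814
x = 13.4923


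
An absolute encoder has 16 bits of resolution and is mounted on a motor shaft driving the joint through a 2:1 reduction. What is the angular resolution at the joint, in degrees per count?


counts = 2^16 = 65536
effective counts at joint = 65536 * 2 = 131072
resolution = 360 / 131072
= 0.0027 deg/count


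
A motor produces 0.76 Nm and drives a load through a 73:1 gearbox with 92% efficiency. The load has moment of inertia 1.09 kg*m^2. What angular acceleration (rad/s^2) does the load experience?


tau_out = tau_motor * N * eta
= 0.76 * 73 * 0.92 = 51.0416 Nm
alpha = tau_out / I = 51.0416 / 1.09
= 46.8272 rad/s^2


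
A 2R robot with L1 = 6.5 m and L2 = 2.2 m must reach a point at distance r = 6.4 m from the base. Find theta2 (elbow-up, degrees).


cos(theta2) = (r^2 - L1^2 - L2^2) / (2*L1*L2)
cos(theta2) = (40.96 - 42.25 - 4.84) / 28.6
cos(theta2) = -0.214336
theta2 = 102.3766 degrees


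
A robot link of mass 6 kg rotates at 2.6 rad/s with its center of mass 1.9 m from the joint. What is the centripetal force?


F = m * omega^2 * r
= 6 * 2.6^2 * 1.9
= 6 * 6.76 * 1.9
= 77.064 N


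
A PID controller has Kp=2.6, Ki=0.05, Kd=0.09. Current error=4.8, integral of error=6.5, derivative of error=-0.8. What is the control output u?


u = Kp*e + Ki*int(e) + Kd*de/dt
= 2.6*4.8 + 0.05*6.5 + 0.09*(-0.8)
= 12.48 + 0.325 + -0.072
= 12.733
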